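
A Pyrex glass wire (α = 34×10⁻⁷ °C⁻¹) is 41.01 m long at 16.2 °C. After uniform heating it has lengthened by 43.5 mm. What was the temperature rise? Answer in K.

ΔT = 312 K

ΔL = αL₀ΔT ⇒ ΔT = ΔL / (αL₀)
ΔT = 43.5×10⁻³ m / (34×10⁻⁷ × 41.01 m) = 311.98 K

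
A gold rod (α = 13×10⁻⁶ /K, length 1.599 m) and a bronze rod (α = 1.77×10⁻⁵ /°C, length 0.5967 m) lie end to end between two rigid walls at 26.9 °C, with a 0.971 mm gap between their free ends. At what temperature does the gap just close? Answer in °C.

T = 57.9 °C

α₁L₁ = 2.0787×10⁻⁵ m/K, α₂L₂ = 1.056159×10⁻⁵ m/K → total 3.134859×10⁻⁵ m/K
ΔT = g/(α₁L₁+α₂L₂) = 9.71×10⁻⁴ / 3.134859×10⁻⁵ = 30.974 K
T = 26.9 + 30.974 = 57.874 °C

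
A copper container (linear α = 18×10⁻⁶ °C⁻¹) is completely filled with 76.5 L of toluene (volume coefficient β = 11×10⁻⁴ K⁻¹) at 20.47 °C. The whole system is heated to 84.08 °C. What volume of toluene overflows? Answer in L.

The container also expands: β_container ≈ 3α = 5.4×10⁻⁵ /K
Net overflow = V₀(β_liq − 3α_cont)ΔT
β − 3α = 1.10×10⁻³ − 5.4×10⁻⁵ = 1.046×10⁻³ /K; ΔT = 63.61 K
ΔV = 76.5 × 1.046×10⁻³ × 63.61 = 5.09 L

5.09 L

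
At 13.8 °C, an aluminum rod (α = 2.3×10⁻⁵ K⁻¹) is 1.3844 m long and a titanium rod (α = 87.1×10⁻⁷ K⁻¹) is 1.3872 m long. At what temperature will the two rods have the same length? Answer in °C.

T = 155.5 °C

L₁(1 + α₁ΔT) = L₂(1 + α₂ΔT) ⇒ ΔT = (L₂ − L₁)/(α₁L₁ − α₂L₂)
L₂ − L₁ = 1.3872 − 1.3844 = 2.80×10⁻³ m
α₁L₁ − α₂L₂ = 2.3×10⁻⁵×1.3844 − 87.1×10⁻⁷×1.3872 = 1.9758688×10⁻⁵ m/K
ΔT = 2.80×10⁻³ / 1.9758688×10⁻⁵ = 141.710 K
T = 13.8 + 141.710 = 155.510 °C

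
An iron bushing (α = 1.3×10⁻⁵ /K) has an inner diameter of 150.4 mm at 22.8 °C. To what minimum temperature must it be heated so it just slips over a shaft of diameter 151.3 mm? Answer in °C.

T = 483 °C

Required Δd = 151.3 − 150.4 = 0.9 mm
Δd = αd₀ΔT ⇒ ΔT = Δd/(αd₀) = 0.9 / (1.3×10⁻⁵ × 150.4) = 460.31 K
T_min = 22.8 + 460.31 = 483.11 °C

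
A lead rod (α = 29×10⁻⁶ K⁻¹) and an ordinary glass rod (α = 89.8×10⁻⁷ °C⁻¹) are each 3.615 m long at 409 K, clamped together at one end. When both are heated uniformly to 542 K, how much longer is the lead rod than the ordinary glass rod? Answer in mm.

9.63 mm

ΔT = 133 K
lead: ΔL = 29×10⁻⁶ × 3.615 m × 133 = 1.3943×10⁻² m = 13.943 mm
ordinary glass: ΔL = 89.8×10⁻⁷ × 3.615 m × 133 = 4.3175×10⁻³ m = 4.3175 mm
difference = 13.943 − 4.3175 = 9.6255 mm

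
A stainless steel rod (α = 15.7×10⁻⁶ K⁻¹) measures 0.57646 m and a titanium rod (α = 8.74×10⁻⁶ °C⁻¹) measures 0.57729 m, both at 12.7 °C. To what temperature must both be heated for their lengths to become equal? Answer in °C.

L₁(1 + α₁ΔT) = L₂(1 + α₂ΔT) ⇒ ΔT = (L₂ − L₁)/(α₁L₁ − α₂L₂)
L₂ − L₁ = 0.57729 − 0.57646 = 8.30×10⁻⁴ m
α₁L₁ − α₂L₂ = 15.7×10⁻⁶×0.57646 − 8.74×10⁻⁶×0.57729 = 4.0049074×10⁻⁶ m/K
ΔT = 8.30×10⁻⁴ / 4.0049074×10⁻⁶ = 207.246 K
T = 12.7 + 207.246 = 219.946 °C

T = 219.9 °C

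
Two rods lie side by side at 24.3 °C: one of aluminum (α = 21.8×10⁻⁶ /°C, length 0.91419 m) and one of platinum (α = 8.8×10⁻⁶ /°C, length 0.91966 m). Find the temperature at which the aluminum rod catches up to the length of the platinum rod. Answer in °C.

L₁(1 + α₁ΔT) = L₂(1 + α₂ΔT) ⇒ ΔT = (L₂ − L₁)/(α₁L₁ − α₂L₂)
L₂ − L₁ = 0.91966 − 0.91419 = 5.47×10⁻³ m
α₁L₁ − α₂L₂ = 21.8×10⁻⁶×0.91419 − 8.8×10⁻⁶×0.91966 = 1.1836334×10⁻⁵ m/K
ΔT = 5.47×10⁻³ / 1.1836334×10⁻⁵ = 462.136 K
T = 24.3 + 462.136 = 486.436 °C

T = 486.4 °C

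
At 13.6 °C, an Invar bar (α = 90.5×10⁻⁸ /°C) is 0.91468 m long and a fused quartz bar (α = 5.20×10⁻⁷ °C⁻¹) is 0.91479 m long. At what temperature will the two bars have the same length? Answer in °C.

L₁(1 + α₁ΔT) = L₂(1 + α₂ΔT) ⇒ ΔT = (L₂ − L₁)/(α₁L₁ − α₂L₂)
L₂ − L₁ = 0.91479 − 0.91468 = 1.10×10⁻⁴ m
α₁L₁ − α₂L₂ = 90.5×10⁻⁸×0.91468 − 5.20×10⁻⁷×0.91479 = 3.520946×10⁻⁷ m/K
ΔT = 1.10×10⁻⁴ / 3.520946×10⁻⁷ = 312.416 K
T = 13.6 + 312.416 = 326.016 °C

T = 326.0 °C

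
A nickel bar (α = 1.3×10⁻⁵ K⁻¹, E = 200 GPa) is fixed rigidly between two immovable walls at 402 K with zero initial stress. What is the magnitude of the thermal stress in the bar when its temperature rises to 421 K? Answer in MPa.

σ = 49.4 MPa

Fully constrained: the free strain ε = αΔT is blocked, so σ = Eε = EαΔT.
|ΔT| = 19 K
σ = 200×10⁹ × 1.3×10⁻⁵ × 19 = 4.94×10⁷ Pa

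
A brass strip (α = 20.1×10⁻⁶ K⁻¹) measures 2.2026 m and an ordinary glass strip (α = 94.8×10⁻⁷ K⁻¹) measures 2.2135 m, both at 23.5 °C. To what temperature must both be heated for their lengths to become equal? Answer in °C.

L₁(1 + α₁ΔT) = L₂(1 + α₂ΔT) ⇒ ΔT = (L₂ − L₁)/(α₁L₁ − α₂L₂)
L₂ − L₁ = 2.2135 − 2.2026 = 1.09×10⁻² m
α₁L₁ − α₂L₂ = 20.1×10⁻⁶×2.2026 − 94.8×10⁻⁷×2.2135 = 2.328828×10⁻⁵ m/K
ΔT = 1.09×10⁻² / 2.328828×10⁻⁵ = 468.047 K
T = 23.5 + 468.047 = 491.547 °C

T = 491.5 °C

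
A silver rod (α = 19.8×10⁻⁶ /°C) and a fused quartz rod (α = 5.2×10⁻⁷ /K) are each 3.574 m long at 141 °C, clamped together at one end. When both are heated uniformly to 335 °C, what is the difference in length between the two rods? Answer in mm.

13.4 mm

ΔT = 194 K
silver: ΔL = 19.8×10⁻⁶ × 3.574 m × 194 = 1.3728×10⁻² m = 13.728 mm
fused quartz: ΔL = 5.2×10⁻⁷ × 3.574 m × 194 = 3.6055×10⁻⁴ m = 0.36055 mm
difference = 13.728 − 0.36055 = 13.36745 mm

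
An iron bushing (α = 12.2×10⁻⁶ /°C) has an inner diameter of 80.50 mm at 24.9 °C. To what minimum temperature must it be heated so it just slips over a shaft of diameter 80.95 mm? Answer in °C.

T = 483 °C

Required Δd = 80.95 − 80.50 = 0.45 mm
Δd = αd₀ΔT ⇒ ΔT = Δd/(αd₀) = 0.45 / (12.2×10⁻⁶ × 80.50) = 458.20 K
T_min = 24.9 + 458.20 = 483.10 °C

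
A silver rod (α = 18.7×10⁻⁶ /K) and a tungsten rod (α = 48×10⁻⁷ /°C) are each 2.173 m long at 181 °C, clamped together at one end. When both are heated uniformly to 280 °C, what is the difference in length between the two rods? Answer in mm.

2.99 mm

ΔT = 99 K
silver: ΔL = 18.7×10⁻⁶ × 2.173 m × 99 = 4.0229×10⁻³ m = 4.0229 mm
tungsten: ΔL = 48×10⁻⁷ × 2.173 m × 99 = 1.0326×10⁻³ m = 1.0326 mm
difference = 4.0229 − 1.0326 = 2.9903 mm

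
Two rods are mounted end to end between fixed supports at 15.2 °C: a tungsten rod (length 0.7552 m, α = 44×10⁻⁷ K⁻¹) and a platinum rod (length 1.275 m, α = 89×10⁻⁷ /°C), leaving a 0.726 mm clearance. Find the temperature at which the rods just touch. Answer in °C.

α₁L₁ = 3.32288×10⁻⁶ m/K, α₂L₂ = 1.13475×10⁻⁵ m/K → total 1.467038×10⁻⁵ m/K
ΔT = g/(α₁L₁+α₂L₂) = 7.26×10⁻⁴ / 1.467038×10⁻⁵ = 49.487 K
T = 15.2 + 49.487 = 64.687 °C

T = 64.7 °C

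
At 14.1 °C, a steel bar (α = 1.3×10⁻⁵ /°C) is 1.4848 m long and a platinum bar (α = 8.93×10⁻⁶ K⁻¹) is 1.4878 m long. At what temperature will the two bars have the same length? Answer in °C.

T = 512.7 °C

L₁(1 + α₁ΔT) = L₂(1 + α₂ΔT) ⇒ ΔT = (L₂ − L₁)/(α₁L₁ − α₂L₂)
L₂ − L₁ = 1.4878 − 1.4848 = 3.00×10⁻³ m
α₁L₁ − α₂L₂ = 1.3×10⁻⁵×1.4848 − 8.93×10⁻⁶×1.4878 = 6.016346×10⁻⁶ m/K
ΔT = 3.00×10⁻³ / 6.016346×10⁻⁶ = 498.642 K
T = 14.1 + 498.642 = 512.742 °C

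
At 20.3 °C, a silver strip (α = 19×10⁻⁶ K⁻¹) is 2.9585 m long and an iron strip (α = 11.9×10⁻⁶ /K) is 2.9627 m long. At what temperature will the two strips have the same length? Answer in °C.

T = 220.7 °C

Equal length when α₁L₁ΔT − α₂L₂ΔT = L₂ − L₁ = 4.20×10⁻³ m
α₁L₁ = 5.62115×10⁻⁵, α₂L₂ = 3.525613×10⁻⁵ → Δ(αL) = 2.095537×10⁻⁵ m/K
ΔT = 4.20×10⁻³ / 2.095537×10⁻⁵ = 200.426 K, so T = 20.3 + 200.426 = 220.726 °C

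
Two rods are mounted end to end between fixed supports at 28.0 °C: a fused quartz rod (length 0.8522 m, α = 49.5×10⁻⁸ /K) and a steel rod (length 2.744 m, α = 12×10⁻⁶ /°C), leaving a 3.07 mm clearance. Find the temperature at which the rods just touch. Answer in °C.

Gap closes when ΔL₁ + ΔL₂ = 3.07 mm = 3.07×10⁻³ m
(α₁L₁ + α₂L₂)ΔT = g
α₁L₁ + α₂L₂ = 49.5×10⁻⁸×0.8522 + 12×10⁻⁶×2.744 = 3.3349839×10⁻⁵ m/K
ΔT = 3.07×10⁻³ / 3.3349839×10⁻⁵ = 92.05 K
T = 28.0 + 92.05 = 120.05 °C

T = 120 °C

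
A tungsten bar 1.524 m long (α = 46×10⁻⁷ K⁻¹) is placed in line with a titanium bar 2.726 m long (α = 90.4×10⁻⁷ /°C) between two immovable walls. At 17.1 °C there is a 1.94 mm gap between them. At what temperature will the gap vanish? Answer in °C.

α₁L₁ = 7.0104×10⁻⁶ m/K, α₂L₂ = 2.464304×10⁻⁵ m/K → total 3.165344×10⁻⁵ m/K
ΔT = g/(α₁L₁+α₂L₂) = 1.94×10⁻³ / 3.165344×10⁻⁵ = 61.289 K
T = 17.1 + 61.289 = 78.389 °C

T = 78.4 °C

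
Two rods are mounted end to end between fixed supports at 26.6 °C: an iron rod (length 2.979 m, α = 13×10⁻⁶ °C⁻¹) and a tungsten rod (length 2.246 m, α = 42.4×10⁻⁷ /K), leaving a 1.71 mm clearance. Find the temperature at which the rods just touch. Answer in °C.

T = 62.0 °C

Gap closes when ΔL₁ + ΔL₂ = 1.71 mm = 1.71×10⁻³ m
(α₁L₁ + α₂L₂)ΔT = g
α₁L₁ + α₂L₂ = 13×10⁻⁶×2.979 + 42.4×10⁻⁷×2.246 = 4.825004×10⁻⁵ m/K
ΔT = 1.71×10⁻³ / 4.825004×10⁻⁵ = 35.440 K
T = 26.6 + 35.440 = 62.040 °C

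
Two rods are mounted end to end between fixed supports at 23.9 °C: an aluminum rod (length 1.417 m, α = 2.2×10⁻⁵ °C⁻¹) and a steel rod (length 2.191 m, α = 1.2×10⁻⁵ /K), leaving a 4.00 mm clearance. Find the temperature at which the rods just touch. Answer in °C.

T = 93.5 °C

α₁L₁ = 3.1174×10⁻⁵ m/K, α₂L₂ = 2.6292×10⁻⁵ m/K → total 5.7466×10⁻⁵ m/K
ΔT = g/(α₁L₁+α₂L₂) = 4.00×10⁻³ / 5.7466×10⁻⁵ = 69.606 K
T = 23.9 + 69.606 = 93.506 °C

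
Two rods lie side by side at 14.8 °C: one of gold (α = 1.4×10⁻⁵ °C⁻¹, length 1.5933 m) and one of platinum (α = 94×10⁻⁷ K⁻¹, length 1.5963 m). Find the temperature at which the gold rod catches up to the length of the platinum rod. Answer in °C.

T = 425.7 °C

Equal length when α₁L₁ΔT − α₂L₂ΔT = L₂ − L₁ = 3.00×10⁻³ m
α₁L₁ = 2.23062×10⁻⁵, α₂L₂ = 1.500522×10⁻⁵ → Δ(αL) = 7.30098×10⁻⁶ m/K
ΔT = 3.00×10⁻³ / 7.30098×10⁻⁶ = 410.904 K, so T = 14.8 + 410.904 = 425.704 °C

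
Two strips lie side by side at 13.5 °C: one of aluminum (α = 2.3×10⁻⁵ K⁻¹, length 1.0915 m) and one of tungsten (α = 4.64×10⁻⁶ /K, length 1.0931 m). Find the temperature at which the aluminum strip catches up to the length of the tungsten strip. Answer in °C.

T = 93.37 °C

L₁(1 + α₁ΔT) = L₂(1 + α₂ΔT) ⇒ ΔT = (L₂ − L₁)/(α₁L₁ − α₂L₂)
L₂ − L₁ = 1.0931 − 1.0915 = 1.60×10⁻³ m
α₁L₁ − α₂L₂ = 2.3×10⁻⁵×1.0915 − 4.64×10⁻⁶×1.0931 = 2.0032516×10⁻⁵ m/K
ΔT = 1.60×10⁻³ / 2.0032516×10⁻⁵ = 79.8701 K
T = 13.5 + 79.8701 = 93.3701 °C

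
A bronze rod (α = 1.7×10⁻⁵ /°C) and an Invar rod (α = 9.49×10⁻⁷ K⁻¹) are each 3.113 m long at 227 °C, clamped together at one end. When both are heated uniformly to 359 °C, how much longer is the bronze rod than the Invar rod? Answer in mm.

ΔT = 132 K
bronze: ΔL = 1.7×10⁻⁵ × 3.113 m × 132 = 6.9856×10⁻³ m = 6.9856 mm
Invar: ΔL = 9.49×10⁻⁷ × 3.113 m × 132 = 3.8996×10⁻⁴ m = 0.38996 mm
difference = 6.9856 − 0.38996 = 6.59564 mm

6.60 mm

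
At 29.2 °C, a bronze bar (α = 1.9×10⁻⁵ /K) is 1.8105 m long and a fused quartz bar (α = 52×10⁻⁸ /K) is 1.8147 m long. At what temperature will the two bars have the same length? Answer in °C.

T = 154.7 °C

L₁(1 + α₁ΔT) = L₂(1 + α₂ΔT) ⇒ ΔT = (L₂ − L₁)/(α₁L₁ − α₂L₂)
L₂ − L₁ = 1.8147 − 1.8105 = 4.20×10⁻³ m
α₁L₁ − α₂L₂ = 1.9×10⁻⁵×1.8105 − 52×10⁻⁸×1.8147 = 3.3455856×10⁻⁵ m/K
ΔT = 4.20×10⁻³ / 3.3455856×10⁻⁵ = 125.539 K
T = 29.2 + 125.539 = 154.739 °C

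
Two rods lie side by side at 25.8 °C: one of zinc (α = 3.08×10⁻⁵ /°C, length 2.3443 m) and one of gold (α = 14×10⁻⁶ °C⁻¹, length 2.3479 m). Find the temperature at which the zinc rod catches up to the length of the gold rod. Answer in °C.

L₁(1 + α₁ΔT) = L₂(1 + α₂ΔT) ⇒ ΔT = (L₂ − L₁)/(α₁L₁ − α₂L₂)
L₂ − L₁ = 2.3479 − 2.3443 = 3.60×10⁻³ m
α₁L₁ − α₂L₂ = 3.08×10⁻⁵×2.3443 − 14×10⁻⁶×2.3479 = 3.933384×10⁻⁵ m/K
ΔT = 3.60×10⁻³ / 3.933384×10⁻⁵ = 91.524 K
T = 25.8 + 91.524 = 117.324 °C

T = 117.3 °C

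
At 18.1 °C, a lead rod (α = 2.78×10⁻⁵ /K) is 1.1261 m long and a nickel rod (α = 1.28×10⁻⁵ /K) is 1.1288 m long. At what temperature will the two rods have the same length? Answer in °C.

Equal length when α₁L₁ΔT − α₂L₂ΔT = L₂ − L₁ = 2.70×10⁻³ m
α₁L₁ = 3.130558×10⁻⁵, α₂L₂ = 1.444864×10⁻⁵ → Δ(αL) = 1.685694×10⁻⁵ m/K
ΔT = 2.70×10⁻³ / 1.685694×10⁻⁵ = 160.171 K, so T = 18.1 + 160.171 = 178.271 °C

T = 178.3 °C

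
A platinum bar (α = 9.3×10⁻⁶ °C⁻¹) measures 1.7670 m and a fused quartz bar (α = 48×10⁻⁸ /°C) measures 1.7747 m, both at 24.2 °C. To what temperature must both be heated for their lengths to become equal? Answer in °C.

T = 518.4 °C

Equal length when α₁L₁ΔT − α₂L₂ΔT = L₂ − L₁ = 7.70×10⁻³ m
α₁L₁ = 1.64331×10⁻⁵, α₂L₂ = 8.51856×10⁻⁷ → Δ(αL) = 1.5581244×10⁻⁵ m/K
ΔT = 7.70×10⁻³ / 1.5581244×10⁻⁵ = 494.184 K, so T = 24.2 + 494.184 = 518.384 °C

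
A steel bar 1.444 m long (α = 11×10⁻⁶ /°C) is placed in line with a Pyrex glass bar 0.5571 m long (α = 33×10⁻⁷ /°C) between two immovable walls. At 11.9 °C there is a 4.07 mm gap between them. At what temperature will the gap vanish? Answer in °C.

T = 242 °C

Gap closes when ΔL₁ + ΔL₂ = 4.07 mm = 4.07×10⁻³ m
(α₁L₁ + α₂L₂)ΔT = g
α₁L₁ + α₂L₂ = 11×10⁻⁶×1.444 + 33×10⁻⁷×0.5571 = 1.772243×10⁻⁵ m/K
ΔT = 4.07×10⁻³ / 1.772243×10⁻⁵ = 229.65 K
T = 11.9 + 229.65 = 241.55 °C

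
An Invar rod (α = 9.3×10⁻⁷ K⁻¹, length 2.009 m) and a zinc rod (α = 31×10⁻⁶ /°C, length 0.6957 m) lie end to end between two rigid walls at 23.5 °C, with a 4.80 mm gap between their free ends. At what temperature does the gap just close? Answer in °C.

T = 228 °C

α₁L₁ = 1.86837×10⁻⁶ m/K, α₂L₂ = 2.15667×10⁻⁵ m/K → total 2.343507×10⁻⁵ m/K
ΔT = g/(α₁L₁+α₂L₂) = 4.80×10⁻³ / 2.343507×10⁻⁵ = 204.82 K
T = 23.5 + 204.82 = 228.32 °C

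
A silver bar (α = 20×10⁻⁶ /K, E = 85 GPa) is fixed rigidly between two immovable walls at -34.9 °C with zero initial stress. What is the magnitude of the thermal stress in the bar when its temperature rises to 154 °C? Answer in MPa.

σ = 321 MPa

Fully constrained: the free strain ε = αΔT is blocked, so σ = Eε = EαΔT.
|ΔT| = 188.9 K
σ = 85.0×10⁹ × 20×10⁻⁶ × 188.9 = 3.21×10⁸ Pa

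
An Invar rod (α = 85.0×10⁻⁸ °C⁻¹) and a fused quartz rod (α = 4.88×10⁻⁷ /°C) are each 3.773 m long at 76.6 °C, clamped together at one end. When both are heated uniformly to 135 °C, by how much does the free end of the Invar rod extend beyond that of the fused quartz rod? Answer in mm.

ΔT = 58.4 K
Invar: ΔL = 85.0×10⁻⁸ × 3.773 m × 58.4 = 1.8729×10⁻⁴ m = 0.18729 mm
fused quartz: ΔL = 4.88×10⁻⁷ × 3.773 m × 58.4 = 1.0753×10⁻⁴ m = 0.10753 mm
difference = 0.18729 − 0.10753 = 0.07976 mm

0.0798 mm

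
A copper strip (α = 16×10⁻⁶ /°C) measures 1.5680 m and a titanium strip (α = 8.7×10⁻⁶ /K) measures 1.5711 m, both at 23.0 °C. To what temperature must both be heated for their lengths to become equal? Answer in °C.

T = 294.5 °C

Equal length when α₁L₁ΔT − α₂L₂ΔT = L₂ − L₁ = 3.10×10⁻³ m
α₁L₁ = 2.5088×10⁻⁵, α₂L₂ = 1.366857×10⁻⁵ → Δ(αL) = 1.141943×10⁻⁵ m/K
ΔT = 3.10×10⁻³ / 1.141943×10⁻⁵ = 271.467 K, so T = 23.0 + 271.467 = 294.467 °C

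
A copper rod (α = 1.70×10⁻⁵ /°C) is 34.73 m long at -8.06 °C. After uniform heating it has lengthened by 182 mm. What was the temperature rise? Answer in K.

ΔT = 308 K

ΔL = αL₀ΔT ⇒ ΔT = ΔL / (αL₀)
ΔT = 182×10⁻³ m / (1.70×10⁻⁵ × 34.73 m) = 308.26 K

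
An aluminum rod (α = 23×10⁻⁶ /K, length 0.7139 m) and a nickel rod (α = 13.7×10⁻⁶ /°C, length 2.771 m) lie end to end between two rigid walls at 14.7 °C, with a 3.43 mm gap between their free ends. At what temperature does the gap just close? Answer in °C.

Gap closes when ΔL₁ + ΔL₂ = 3.43 mm = 3.43×10⁻³ m
(α₁L₁ + α₂L₂)ΔT = g
α₁L₁ + α₂L₂ = 23×10⁻⁶×0.7139 + 13.7×10⁻⁶×2.771 = 5.43824×10⁻⁵ m/K
ΔT = 3.43×10⁻³ / 5.43824×10⁻⁵ = 63.072 K
T = 14.7 + 63.072 = 77.772 °C

T = 77.8 °C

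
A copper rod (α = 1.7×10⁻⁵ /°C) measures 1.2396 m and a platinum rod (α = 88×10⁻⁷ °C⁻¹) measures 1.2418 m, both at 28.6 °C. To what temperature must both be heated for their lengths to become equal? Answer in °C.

T = 245.4 °C

Equal length when α₁L₁ΔT − α₂L₂ΔT = L₂ − L₁ = 2.20×10⁻³ m
α₁L₁ = 2.10732×10⁻⁵, α₂L₂ = 1.092784×10⁻⁵ → Δ(αL) = 1.014536×10⁻⁵ m/K
ΔT = 2.20×10⁻³ / 1.014536×10⁻⁵ = 216.848 K, so T = 28.6 + 216.848 = 245.448 °C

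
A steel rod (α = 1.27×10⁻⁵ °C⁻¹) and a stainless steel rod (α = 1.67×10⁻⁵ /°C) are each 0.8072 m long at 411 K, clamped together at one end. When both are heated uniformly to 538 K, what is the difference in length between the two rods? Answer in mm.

0.410 mm

ΔT = 127 K
steel: ΔL = 1.27×10⁻⁵ × 0.8072 m × 127 = 1.3019×10⁻³ m = 1.3019 mm
stainless steel: ΔL = 1.67×10⁻⁵ × 0.8072 m × 127 = 1.7120×10⁻³ m = 1.7120 mm
difference = 1.7120 − 1.3019 = 0.4101 mm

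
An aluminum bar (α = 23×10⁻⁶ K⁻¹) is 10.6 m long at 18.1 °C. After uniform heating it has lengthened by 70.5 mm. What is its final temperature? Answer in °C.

T = 307 °C

ΔL = αL₀ΔT ⇒ ΔT = ΔL / (αL₀)
ΔT = 70.5×10⁻³ m / (23×10⁻⁶ × 10.6 m) = 289.17 K
T = 18.1 + 289.17 = 307.27 °C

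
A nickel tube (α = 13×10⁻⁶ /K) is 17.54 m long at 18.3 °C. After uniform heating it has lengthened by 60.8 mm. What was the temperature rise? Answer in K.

ΔL = αL₀ΔT ⇒ ΔT = ΔL / (αL₀)
ΔT = 60.8×10⁻³ m / (13×10⁻⁶ × 17.54 m) = 266.64 K

ΔT = 267 K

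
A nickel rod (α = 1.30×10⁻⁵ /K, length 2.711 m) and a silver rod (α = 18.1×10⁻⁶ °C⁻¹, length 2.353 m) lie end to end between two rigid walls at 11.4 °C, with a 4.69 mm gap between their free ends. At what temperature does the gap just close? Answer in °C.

T = 71.7 °C

Gap closes when ΔL₁ + ΔL₂ = 4.69 mm = 4.69×10⁻³ m
(α₁L₁ + α₂L₂)ΔT = g
α₁L₁ + α₂L₂ = 1.30×10⁻⁵×2.711 + 18.1×10⁻⁶×2.353 = 7.78323×10⁻⁵ m/K
ΔT = 4.69×10⁻³ / 7.78323×10⁻⁵ = 60.258 K
T = 11.4 + 60.258 = 71.658 °C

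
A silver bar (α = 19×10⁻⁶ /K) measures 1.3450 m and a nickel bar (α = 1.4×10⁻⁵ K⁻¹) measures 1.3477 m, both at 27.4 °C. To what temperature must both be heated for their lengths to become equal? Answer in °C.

T = 431.2 °C

L₁(1 + α₁ΔT) = L₂(1 + α₂ΔT) ⇒ ΔT = (L₂ − L₁)/(α₁L₁ − α₂L₂)
L₂ − L₁ = 1.3477 − 1.3450 = 2.70×10⁻³ m
α₁L₁ − α₂L₂ = 19×10⁻⁶×1.3450 − 1.4×10⁻⁵×1.3477 = 6.6872×10⁻⁶ m/K
ΔT = 2.70×10⁻³ / 6.6872×10⁻⁶ = 403.756 K
T = 27.4 + 403.756 = 431.156 °C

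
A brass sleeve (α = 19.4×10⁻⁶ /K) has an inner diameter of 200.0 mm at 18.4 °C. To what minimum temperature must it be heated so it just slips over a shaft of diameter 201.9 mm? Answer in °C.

T = 508 °C

Required Δd = 201.9 − 200.0 = 1.9 mm
Δd = αd₀ΔT ⇒ ΔT = Δd/(αd₀) = 1.9 / (19.4×10⁻⁶ × 200.0) = 489.69 K
T_min = 18.4 + 489.69 = 508.09 °C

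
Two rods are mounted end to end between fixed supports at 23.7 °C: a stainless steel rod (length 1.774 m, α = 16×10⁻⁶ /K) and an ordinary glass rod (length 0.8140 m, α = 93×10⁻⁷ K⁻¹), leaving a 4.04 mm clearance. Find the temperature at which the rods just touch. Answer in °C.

T = 136 °C

α₁L₁ = 2.8384×10⁻⁵ m/K, α₂L₂ = 7.5702×10⁻⁶ m/K → total 3.59542×10⁻⁵ m/K
ΔT = g/(α₁L₁+α₂L₂) = 4.04×10⁻³ / 3.59542×10⁻⁵ = 112.37 K
T = 23.7 + 112.37 = 136.07 °C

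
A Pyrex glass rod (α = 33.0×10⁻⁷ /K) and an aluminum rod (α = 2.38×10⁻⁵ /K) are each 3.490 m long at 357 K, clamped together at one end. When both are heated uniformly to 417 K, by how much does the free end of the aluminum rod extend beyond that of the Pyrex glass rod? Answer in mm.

4.29 mm

ΔT = 60 K
Pyrex glass: ΔL = 33.0×10⁻⁷ × 3.490 m × 60 = 6.9102×10⁻⁴ m = 0.69102 mm
aluminum: ΔL = 2.38×10⁻⁵ × 3.490 m × 60 = 4.9837×10⁻³ m = 4.9837 mm
difference = 4.9837 − 0.69102 = 4.29268 mm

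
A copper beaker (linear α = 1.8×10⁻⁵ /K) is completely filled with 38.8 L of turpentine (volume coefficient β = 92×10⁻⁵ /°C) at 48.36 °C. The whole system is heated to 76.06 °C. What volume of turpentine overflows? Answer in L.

0.931 L

The beaker also expands: β_container ≈ 3α = 5.4×10⁻⁵ /K
Net overflow = V₀(β_liq − 3α_cont)ΔT
β − 3α = 9.20×10⁻⁴ − 5.4×10⁻⁵ = 8.66×10⁻⁴ /K; ΔT = 27.70 K
ΔV = 38.8 × 8.66×10⁻⁴ × 27.70 = 0.931 L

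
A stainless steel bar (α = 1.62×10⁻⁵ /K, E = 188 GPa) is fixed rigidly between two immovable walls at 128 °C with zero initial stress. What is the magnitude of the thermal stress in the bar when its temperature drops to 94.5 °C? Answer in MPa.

Fully constrained: the free strain ε = αΔT is blocked, so σ = Eε = EαΔT.
|ΔT| = 33.5 K
σ = 188×10⁹ × 1.62×10⁻⁵ × 33.5 = 1.02×10⁸ Pa

σ = 102 MPa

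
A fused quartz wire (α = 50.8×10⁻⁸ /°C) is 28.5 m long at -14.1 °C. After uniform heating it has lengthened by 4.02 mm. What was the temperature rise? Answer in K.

ΔT = 278 K

ΔL = αL₀ΔT ⇒ ΔT = ΔL / (αL₀)
ΔT = 4.02×10⁻³ m / (50.8×10⁻⁸ × 28.5 m) = 277.66 K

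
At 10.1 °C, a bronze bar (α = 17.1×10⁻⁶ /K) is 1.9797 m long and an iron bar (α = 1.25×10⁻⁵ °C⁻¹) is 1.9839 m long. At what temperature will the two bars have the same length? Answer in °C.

T = 474.0 °C

Equal length when α₁L₁ΔT − α₂L₂ΔT = L₂ − L₁ = 4.20×10⁻³ m
α₁L₁ = 3.385287×10⁻⁵, α₂L₂ = 2.479875×10⁻⁵ → Δ(αL) = 9.05412×10⁻⁶ m/K
ΔT = 4.20×10⁻³ / 9.05412×10⁻⁶ = 463.877 K, so T = 10.1 + 463.877 = 473.977 °C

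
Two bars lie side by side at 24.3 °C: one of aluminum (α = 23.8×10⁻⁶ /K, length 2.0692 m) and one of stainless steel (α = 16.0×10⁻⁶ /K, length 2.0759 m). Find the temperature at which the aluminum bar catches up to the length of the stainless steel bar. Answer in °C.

T = 442.2 °C

L₁(1 + α₁ΔT) = L₂(1 + α₂ΔT) ⇒ ΔT = (L₂ − L₁)/(α₁L₁ − α₂L₂)
L₂ − L₁ = 2.0759 − 2.0692 = 6.70×10⁻³ m
α₁L₁ − α₂L₂ = 23.8×10⁻⁶×2.0692 − 16.0×10⁻⁶×2.0759 = 1.603256×10⁻⁵ m/K
ΔT = 6.70×10⁻³ / 1.603256×10⁻⁵ = 417.900 K
T = 24.3 + 417.900 = 442.200 °C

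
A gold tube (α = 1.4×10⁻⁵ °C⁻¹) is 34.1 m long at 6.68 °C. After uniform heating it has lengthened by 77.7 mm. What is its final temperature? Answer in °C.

ΔL = αL₀ΔT ⇒ ΔT = ΔL / (αL₀)
ΔT = 77.7×10⁻³ m / (1.4×10⁻⁵ × 34.1 m) = 162.76 K
T = 6.68 + 162.76 = 169.44 °C

T = 169 °C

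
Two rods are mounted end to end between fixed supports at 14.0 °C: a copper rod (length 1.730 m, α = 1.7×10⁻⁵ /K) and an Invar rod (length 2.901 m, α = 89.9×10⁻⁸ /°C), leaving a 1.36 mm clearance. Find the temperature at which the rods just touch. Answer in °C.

α₁L₁ = 2.941×10⁻⁵ m/K, α₂L₂ = 2.607999×10⁻⁶ m/K → total 3.2017999×10⁻⁵ m/K
ΔT = g/(α₁L₁+α₂L₂) = 1.36×10⁻³ / 3.2017999×10⁻⁵ = 42.476 K
T = 14.0 + 42.476 = 56.476 °C

T = 56.5 °C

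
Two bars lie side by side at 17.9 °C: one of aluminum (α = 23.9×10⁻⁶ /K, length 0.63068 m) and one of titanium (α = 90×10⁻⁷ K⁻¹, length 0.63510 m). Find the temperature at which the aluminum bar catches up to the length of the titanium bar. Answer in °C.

T = 490.3 °C

L₁(1 + α₁ΔT) = L₂(1 + α₂ΔT) ⇒ ΔT = (L₂ − L₁)/(α₁L₁ − α₂L₂)
L₂ − L₁ = 0.63510 − 0.63068 = 4.42×10⁻³ m
α₁L₁ − α₂L₂ = 23.9×10⁻⁶×0.63068 − 90×10⁻⁷×0.63510 = 9.357352×10⁻⁶ m/K
ΔT = 4.42×10⁻³ / 9.357352×10⁻⁶ = 472.356 K
T = 17.9 + 472.356 = 490.256 °C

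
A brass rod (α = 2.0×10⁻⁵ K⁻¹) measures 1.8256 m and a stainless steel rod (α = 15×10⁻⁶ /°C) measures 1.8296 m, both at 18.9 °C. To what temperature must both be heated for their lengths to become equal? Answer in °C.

Equal length when α₁L₁ΔT − α₂L₂ΔT = L₂ − L₁ = 4.00×10⁻³ m
α₁L₁ = 3.6512×10⁻⁵, α₂L₂ = 2.7444×10⁻⁵ → Δ(αL) = 9.068×10⁻⁶ m/K
ΔT = 4.00×10⁻³ / 9.068×10⁻⁶ = 441.112 K, so T = 18.9 + 441.112 = 460.012 °C

T = 460.0 °C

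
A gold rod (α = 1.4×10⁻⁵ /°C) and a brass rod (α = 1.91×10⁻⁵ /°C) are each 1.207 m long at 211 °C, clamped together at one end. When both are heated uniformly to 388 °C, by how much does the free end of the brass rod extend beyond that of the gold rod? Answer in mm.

1.09 mm

ΔT = 177 K
gold: ΔL = 1.4×10⁻⁵ × 1.207 m × 177 = 2.9909×10⁻³ m = 2.9909 mm
brass: ΔL = 1.91×10⁻⁵ × 1.207 m × 177 = 4.0805×10⁻³ m = 4.0805 mm
difference = 4.0805 − 2.9909 = 1.0896 mm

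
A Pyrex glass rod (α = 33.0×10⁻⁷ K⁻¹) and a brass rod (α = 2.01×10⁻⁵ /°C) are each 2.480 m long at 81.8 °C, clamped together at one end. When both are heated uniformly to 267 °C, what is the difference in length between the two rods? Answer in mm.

7.72 mm

ΔT = 185.2 K
Pyrex glass: ΔL = 33.0×10⁻⁷ × 2.480 m × 185.2 = 1.5157×10⁻³ m = 1.5157 mm
brass: ΔL = 2.01×10⁻⁵ × 2.480 m × 185.2 = 9.2318×10⁻³ m = 9.2318 mm
difference = 9.2318 − 1.5157 = 7.7161 mm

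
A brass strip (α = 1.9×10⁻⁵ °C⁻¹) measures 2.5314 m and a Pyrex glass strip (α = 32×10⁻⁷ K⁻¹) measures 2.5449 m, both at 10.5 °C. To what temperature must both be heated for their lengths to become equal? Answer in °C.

Equal length when α₁L₁ΔT − α₂L₂ΔT = L₂ − L₁ = 1.35×10⁻² m
α₁L₁ = 4.80966×10⁻⁵, α₂L₂ = 8.14368×10⁻⁶ → Δ(αL) = 3.995292×10⁻⁵ m/K
ΔT = 1.35×10⁻² / 3.995292×10⁻⁵ = 337.898 K, so T = 10.5 + 337.898 = 348.398 °C

T = 348.4 °C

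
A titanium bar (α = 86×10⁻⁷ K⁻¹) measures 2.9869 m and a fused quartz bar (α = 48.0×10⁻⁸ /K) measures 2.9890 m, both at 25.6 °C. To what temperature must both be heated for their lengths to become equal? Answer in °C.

T = 112.2 °C

Equal length when α₁L₁ΔT − α₂L₂ΔT = L₂ − L₁ = 2.10×10⁻³ m
α₁L₁ = 2.568734×10⁻⁵, α₂L₂ = 1.43472×10⁻⁶ → Δ(αL) = 2.425262×10⁻⁵ m/K
ΔT = 2.10×10⁻³ / 2.425262×10⁻⁵ = 86.589 K, so T = 25.6 + 86.589 = 112.189 °C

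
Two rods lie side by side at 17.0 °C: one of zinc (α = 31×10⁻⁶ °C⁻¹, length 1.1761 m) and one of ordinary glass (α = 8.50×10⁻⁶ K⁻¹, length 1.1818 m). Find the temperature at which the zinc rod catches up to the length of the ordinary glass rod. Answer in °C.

T = 232.8 °C

Equal length when α₁L₁ΔT − α₂L₂ΔT = L₂ − L₁ = 5.70×10⁻³ m
α₁L₁ = 3.64591×10⁻⁵, α₂L₂ = 1.00453×10⁻⁵ → Δ(αL) = 2.64138×10⁻⁵ m/K
ΔT = 5.70×10⁻³ / 2.64138×10⁻⁵ = 215.796 K, so T = 17.0 + 215.796 = 232.796 °C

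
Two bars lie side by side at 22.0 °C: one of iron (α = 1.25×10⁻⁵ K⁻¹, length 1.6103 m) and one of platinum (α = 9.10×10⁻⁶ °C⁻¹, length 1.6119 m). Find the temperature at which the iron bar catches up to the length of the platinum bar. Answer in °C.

T = 315.0 °C

L₁(1 + α₁ΔT) = L₂(1 + α₂ΔT) ⇒ ΔT = (L₂ − L₁)/(α₁L₁ − α₂L₂)
L₂ − L₁ = 1.6119 − 1.6103 = 1.60×10⁻³ m
α₁L₁ − α₂L₂ = 1.25×10⁻⁵×1.6103 − 9.10×10⁻⁶×1.6119 = 5.46046×10⁻⁶ m/K
ΔT = 1.60×10⁻³ / 5.46046×10⁻⁶ = 293.016 K
T = 22.0 + 293.016 = 315.016 °C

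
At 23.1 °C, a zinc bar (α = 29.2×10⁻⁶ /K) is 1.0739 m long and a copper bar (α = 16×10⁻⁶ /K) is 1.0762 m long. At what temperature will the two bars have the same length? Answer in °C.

L₁(1 + α₁ΔT) = L₂(1 + α₂ΔT) ⇒ ΔT = (L₂ − L₁)/(α₁L₁ − α₂L₂)
L₂ − L₁ = 1.0762 − 1.0739 = 2.30×10⁻³ m
α₁L₁ − α₂L₂ = 29.2×10⁻⁶×1.0739 − 16×10⁻⁶×1.0762 = 1.413868×10⁻⁵ m/K
ΔT = 2.30×10⁻³ / 1.413868×10⁻⁵ = 162.674 K
T = 23.1 + 162.674 = 185.774 °C

T = 185.8 °C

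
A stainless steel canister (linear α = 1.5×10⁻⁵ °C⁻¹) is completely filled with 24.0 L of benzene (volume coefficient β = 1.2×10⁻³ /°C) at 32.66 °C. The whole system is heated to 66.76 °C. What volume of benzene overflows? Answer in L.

The canister also expands: β_container ≈ 3α = 4.5×10⁻⁵ /K
Net overflow = V₀(β_liq − 3α_cont)ΔT
β − 3α = 1.20×10⁻³ − 4.5×10⁻⁵ = 1.155×10⁻³ /K; ΔT = 34.10 K
ΔV = 24.0 × 1.155×10⁻³ × 34.10 = 0.945 L

0.945 L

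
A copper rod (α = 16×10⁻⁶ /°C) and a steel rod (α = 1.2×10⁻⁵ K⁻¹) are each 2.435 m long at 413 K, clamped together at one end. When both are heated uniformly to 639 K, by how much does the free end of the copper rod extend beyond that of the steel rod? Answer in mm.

2.20 mm

ΔT = 226 K
copper: ΔL = 16×10⁻⁶ × 2.435 m × 226 = 8.8050×10⁻³ m = 8.8050 mm
steel: ΔL = 1.2×10⁻⁵ × 2.435 m × 226 = 6.6037×10⁻³ m = 6.6037 mm
difference = 8.8050 − 6.6037 = 2.2013 mm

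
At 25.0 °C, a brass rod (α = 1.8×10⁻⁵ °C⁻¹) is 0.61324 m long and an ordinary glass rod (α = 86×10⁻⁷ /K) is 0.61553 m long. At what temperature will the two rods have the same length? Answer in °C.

T = 423.6 °C

L₁(1 + α₁ΔT) = L₂(1 + α₂ΔT) ⇒ ΔT = (L₂ − L₁)/(α₁L₁ − α₂L₂)
L₂ − L₁ = 0.61553 − 0.61324 = 2.29×10⁻³ m
α₁L₁ − α₂L₂ = 1.8×10⁻⁵×0.61324 − 86×10⁻⁷×0.61553 = 5.744762×10⁻⁶ m/K
ΔT = 2.29×10⁻³ / 5.744762×10⁻⁶ = 398.624 K
T = 25.0 + 398.624 = 423.624 °C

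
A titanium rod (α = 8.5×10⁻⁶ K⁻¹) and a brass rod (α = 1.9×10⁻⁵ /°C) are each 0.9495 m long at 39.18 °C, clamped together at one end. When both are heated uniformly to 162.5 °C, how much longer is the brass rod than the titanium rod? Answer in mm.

ΔT = 123.32 K
titanium: ΔL = 8.5×10⁻⁶ × 0.9495 m × 123.32 = 9.9528×10⁻⁴ m = 0.99528 mm
brass: ΔL = 1.9×10⁻⁵ × 0.9495 m × 123.32 = 2.2248×10⁻³ m = 2.2248 mm
difference = 2.2248 − 0.99528 = 1.22952 mm

1.23 mm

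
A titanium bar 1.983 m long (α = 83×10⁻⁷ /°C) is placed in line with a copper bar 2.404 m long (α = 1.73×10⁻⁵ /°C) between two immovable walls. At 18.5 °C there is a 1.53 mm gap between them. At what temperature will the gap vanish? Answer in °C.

Gap closes when ΔL₁ + ΔL₂ = 1.53 mm = 1.53×10⁻³ m
(α₁L₁ + α₂L₂)ΔT = g
α₁L₁ + α₂L₂ = 83×10⁻⁷×1.983 + 1.73×10⁻⁵×2.404 = 5.80481×10⁻⁵ m/K
ΔT = 1.53×10⁻³ / 5.80481×10⁻⁵ = 26.357 K
T = 18.5 + 26.357 = 44.857 °C

T = 44.9 °C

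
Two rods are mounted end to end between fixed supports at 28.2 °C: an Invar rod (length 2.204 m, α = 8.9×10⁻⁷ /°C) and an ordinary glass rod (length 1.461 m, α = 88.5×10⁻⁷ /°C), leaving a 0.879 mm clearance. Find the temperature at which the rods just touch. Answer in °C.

T = 87.2 °C

Gap closes when ΔL₁ + ΔL₂ = 0.879 mm = 8.79×10⁻⁴ m
(α₁L₁ + α₂L₂)ΔT = g
α₁L₁ + α₂L₂ = 8.9×10⁻⁷×2.204 + 88.5×10⁻⁷×1.461 = 1.489141×10⁻⁵ m/K
ΔT = 8.79×10⁻⁴ / 1.489141×10⁻⁵ = 59.027 K
T = 28.2 + 59.027 = 87.227 °C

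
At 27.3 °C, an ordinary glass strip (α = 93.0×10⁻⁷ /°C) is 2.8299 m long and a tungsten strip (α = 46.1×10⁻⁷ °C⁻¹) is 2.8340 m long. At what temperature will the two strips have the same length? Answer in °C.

T = 336.7 °C

L₁(1 + α₁ΔT) = L₂(1 + α₂ΔT) ⇒ ΔT = (L₂ − L₁)/(α₁L₁ − α₂L₂)
L₂ − L₁ = 2.8340 − 2.8299 = 4.10×10⁻³ m
α₁L₁ − α₂L₂ = 93.0×10⁻⁷×2.8299 − 46.1×10⁻⁷×2.8340 = 1.325333×10⁻⁵ m/K
ΔT = 4.10×10⁻³ / 1.325333×10⁻⁵ = 309.356 K
T = 27.3 + 309.356 = 336.656 °C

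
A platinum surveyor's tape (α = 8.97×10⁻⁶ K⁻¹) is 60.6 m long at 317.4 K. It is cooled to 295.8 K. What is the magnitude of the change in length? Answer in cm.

|ΔT| = |295.8 − 317.4| = 21.6 K
ΔL = αL₀ΔT = (8.97×10⁻⁶)(60.6)(21.6) = 1.17×10⁻² m

ΔL = 1.17 cm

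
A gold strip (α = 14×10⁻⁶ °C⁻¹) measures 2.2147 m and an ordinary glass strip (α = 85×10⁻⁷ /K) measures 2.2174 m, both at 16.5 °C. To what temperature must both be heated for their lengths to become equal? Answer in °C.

Equal length when α₁L₁ΔT − α₂L₂ΔT = L₂ − L₁ = 2.70×10⁻³ m
α₁L₁ = 3.10058×10⁻⁵, α₂L₂ = 1.88479×10⁻⁵ → Δ(αL) = 1.21579×10⁻⁵ m/K
ΔT = 2.70×10⁻³ / 1.21579×10⁻⁵ = 222.078 K, so T = 16.5 + 222.078 = 238.578 °C

T = 238.6 °C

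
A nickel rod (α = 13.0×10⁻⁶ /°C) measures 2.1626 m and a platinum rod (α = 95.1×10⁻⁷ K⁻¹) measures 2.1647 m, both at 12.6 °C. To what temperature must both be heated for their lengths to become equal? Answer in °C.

Equal length when α₁L₁ΔT − α₂L₂ΔT = L₂ − L₁ = 2.10×10⁻³ m
α₁L₁ = 2.81138×10⁻⁵, α₂L₂ = 2.0586297×10⁻⁵ → Δ(αL) = 7.527503×10⁻⁶ m/K
ΔT = 2.10×10⁻³ / 7.527503×10⁻⁶ = 278.977 K, so T = 12.6 + 278.977 = 291.577 °C

T = 291.6 °C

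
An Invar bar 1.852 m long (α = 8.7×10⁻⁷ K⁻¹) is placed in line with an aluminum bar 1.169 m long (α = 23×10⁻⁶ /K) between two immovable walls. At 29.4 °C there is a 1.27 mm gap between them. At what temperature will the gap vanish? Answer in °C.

T = 74.0 °C

Gap closes when ΔL₁ + ΔL₂ = 1.27 mm = 1.27×10⁻³ m
(α₁L₁ + α₂L₂)ΔT = g
α₁L₁ + α₂L₂ = 8.7×10⁻⁷×1.852 + 23×10⁻⁶×1.169 = 2.849824×10⁻⁵ m/K
ΔT = 1.27×10⁻³ / 2.849824×10⁻⁵ = 44.564 K
T = 29.4 + 44.564 = 73.964 °C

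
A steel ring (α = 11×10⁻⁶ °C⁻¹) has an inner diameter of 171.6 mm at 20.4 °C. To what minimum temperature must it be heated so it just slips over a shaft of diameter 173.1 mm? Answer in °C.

Required Δd = 173.1 − 171.6 = 1.5 mm
Δd = αd₀ΔT ⇒ ΔT = Δd/(αd₀) = 1.5 / (11×10⁻⁶ × 171.6) = 794.66 K
T_min = 20.4 + 794.66 = 815.06 °C

T = 815 °C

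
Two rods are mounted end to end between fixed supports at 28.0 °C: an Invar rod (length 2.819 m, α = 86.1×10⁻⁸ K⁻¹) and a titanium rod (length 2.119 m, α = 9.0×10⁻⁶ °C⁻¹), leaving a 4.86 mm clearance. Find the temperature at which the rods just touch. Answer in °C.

α₁L₁ = 2.427159×10⁻⁶ m/K, α₂L₂ = 1.9071×10⁻⁵ m/K → total 2.1498159×10⁻⁵ m/K
ΔT = g/(α₁L₁+α₂L₂) = 4.86×10⁻³ / 2.1498159×10⁻⁵ = 226.07 K
T = 28.0 + 226.07 = 254.07 °C

T = 254 °C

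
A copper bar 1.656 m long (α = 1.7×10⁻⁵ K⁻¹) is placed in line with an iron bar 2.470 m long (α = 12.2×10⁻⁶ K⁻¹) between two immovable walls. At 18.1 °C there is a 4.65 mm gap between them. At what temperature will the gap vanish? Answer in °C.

Gap closes when ΔL₁ + ΔL₂ = 4.65 mm = 4.65×10⁻³ m
(α₁L₁ + α₂L₂)ΔT = g
α₁L₁ + α₂L₂ = 1.7×10⁻⁵×1.656 + 12.2×10⁻⁶×2.470 = 5.8286×10⁻⁵ m/K
ΔT = 4.65×10⁻³ / 5.8286×10⁻⁵ = 79.779 K
T = 18.1 + 79.779 = 97.879 °C

T = 97.9 °C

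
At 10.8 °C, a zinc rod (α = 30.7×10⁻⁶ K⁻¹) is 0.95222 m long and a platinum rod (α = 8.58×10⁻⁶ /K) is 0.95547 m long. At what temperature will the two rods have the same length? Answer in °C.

T = 165.3 °C

L₁(1 + α₁ΔT) = L₂(1 + α₂ΔT) ⇒ ΔT = (L₂ − L₁)/(α₁L₁ − α₂L₂)
L₂ − L₁ = 0.95547 − 0.95222 = 3.25×10⁻³ m
α₁L₁ − α₂L₂ = 30.7×10⁻⁶×0.95222 − 8.58×10⁻⁶×0.95547 = 2.10352214×10⁻⁵ m/K
ΔT = 3.25×10⁻³ / 2.10352214×10⁻⁵ = 154.503 K
T = 10.8 + 154.503 = 165.303 °C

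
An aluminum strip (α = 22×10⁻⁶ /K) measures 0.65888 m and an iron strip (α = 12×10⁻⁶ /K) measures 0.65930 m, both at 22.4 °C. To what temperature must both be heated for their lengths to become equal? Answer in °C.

T = 86.19 °C

Equal length when α₁L₁ΔT − α₂L₂ΔT = L₂ − L₁ = 4.20×10⁻⁴ m
α₁L₁ = 1.449536×10⁻⁵, α₂L₂ = 7.9116×10⁻⁶ → Δ(αL) = 6.58376×10⁻⁶ m/K
ΔT = 4.20×10⁻⁴ / 6.58376×10⁻⁶ = 63.7933 K, so T = 22.4 + 63.7933 = 86.1933 °C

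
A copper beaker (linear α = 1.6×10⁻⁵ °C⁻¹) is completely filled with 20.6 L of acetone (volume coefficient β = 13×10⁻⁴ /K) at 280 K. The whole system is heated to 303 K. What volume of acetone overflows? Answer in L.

The beaker also expands: β_container ≈ 3α = 4.8×10⁻⁵ /K
Net overflow = V₀(β_liq − 3α_cont)ΔT
β − 3α = 1.30×10⁻³ − 4.8×10⁻⁵ = 1.252×10⁻³ /K; ΔT = 23 K
ΔV = 20.6 × 1.252×10⁻³ × 23 = 0.593 L

0.593 L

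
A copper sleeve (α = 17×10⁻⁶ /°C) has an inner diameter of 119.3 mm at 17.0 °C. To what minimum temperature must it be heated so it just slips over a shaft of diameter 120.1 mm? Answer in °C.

Required Δd = 120.1 − 119.3 = 0.8 mm
Δd = αd₀ΔT ⇒ ΔT = Δd/(αd₀) = 0.8 / (17×10⁻⁶ × 119.3) = 394.46 K
T_min = 17.0 + 394.46 = 411.46 °C

T = 411 °C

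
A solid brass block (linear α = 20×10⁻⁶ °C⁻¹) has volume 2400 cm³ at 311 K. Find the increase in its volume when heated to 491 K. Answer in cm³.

Isotropic solid: β ≈ 3α = 6.0×10⁻⁵ /K; ΔT = 180 K
ΔV = 3αV₀ΔT = 3(20×10⁻⁶)(2400)(180) = 25.9 cm³

ΔV = 25.9 cm³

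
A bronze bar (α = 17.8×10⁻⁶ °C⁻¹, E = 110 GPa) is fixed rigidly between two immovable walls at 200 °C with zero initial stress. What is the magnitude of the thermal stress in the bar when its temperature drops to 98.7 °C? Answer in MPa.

Fully constrained: the free strain ε = αΔT is blocked, so σ = Eε = EαΔT.
|ΔT| = 101.3 K
σ = 110×10⁹ × 17.8×10⁻⁶ × 101.3 = 1.98×10⁸ Pa

σ = 198 MPa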